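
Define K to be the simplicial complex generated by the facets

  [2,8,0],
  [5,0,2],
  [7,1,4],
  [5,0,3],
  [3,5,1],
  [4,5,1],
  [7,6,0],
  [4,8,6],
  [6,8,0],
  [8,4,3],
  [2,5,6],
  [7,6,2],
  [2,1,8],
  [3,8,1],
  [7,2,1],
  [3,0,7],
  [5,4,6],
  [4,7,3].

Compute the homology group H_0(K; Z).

Order the vertices as 0 < 1 < 2 < 3 < 4 < 5 < 6 < 7 < 8. Listing each simplex with vertices in this order, K has dimension 2 with simplices:

  0-simplices (9): [0], [1], [2], [3], [4], [5], [6], [7], [8]
  1-simplices (27): (27 of them)
  2-simplices (18): [0,2,5], [0,2,8], [0,3,5], [0,3,7], [0,6,7], [0,6,8], [1,2,7], [1,2,8], [1,3,5], [1,3,8], [1,4,5], [1,4,7], [2,5,6], [2,6,7], [3,4,7], [3,4,8], [4,5,6], [4,6,8]

so the chain groups are C_0 ≅ Z^9, C_1 ≅ Z^27, C_2 ≅ Z^18.

∂_1: C_1 → C_0 sends each edge [p,q] (with p < q) to q − p. For instance
  ∂[1,3] = [3] − [1].
The 9×27 boundary matrix has rank 8 and Smith normal form diag(1,1,1,1,1,1,1,1).

∂_2: C_2 → C_1 sends each 2-simplex [p,q,r] to [q,r] − [p,r] + [p,q]. For instance
  ∂[1,3,5] = [3,5] − [1,5] + [1,3],
  ∂[0,2,5] = [2,5] − [0,5] + [0,2].
As a 27×18 matrix over Z this has rank 18, with invariant factors (1,1,1,1,1,1,1,1,1,1,1,1,1,1,1,1,1,2).

Computing H_k = (kernel of ∂_k) / (image of ∂_{k+1}):

  H_0: rank C_0 − rank ∂_1 = 9 − 8 = 1, and the invariant factors of ∂_1 are all 1, so H_0 = Z.

(K is a triangulation of the Klein bottle.)

H_0 = Z.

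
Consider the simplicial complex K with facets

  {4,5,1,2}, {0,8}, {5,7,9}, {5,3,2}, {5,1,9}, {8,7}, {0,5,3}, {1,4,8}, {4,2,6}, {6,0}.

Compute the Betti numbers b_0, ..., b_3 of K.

We work with the vertex ordering 0 < 1 < 2 < 3 < 4 < 5 < 6 < 7 < 8 < 9. The simplices of K, each written with vertices in increasing order, are:

  0-simplices (10): [0], [1], [2], [3], [4], [5], [6], [7], [8], [9]
  1-simplices (21): [0,3], [0,5], [0,6], [0,8], [1,2], [1,4], [1,5], [1,8], [1,9], [2,3], [2,4], [2,5], [2,6], [3,5], [4,5], [4,6], [4,8], [5,7], [5,9], [7,8], [7,9]
  2-simplices (10): [0,3,5], [1,2,4], [1,2,5], [1,4,5], [1,4,8], [1,5,9], [2,3,5], [2,4,5], [2,4,6], [5,7,9]
  3-simplices (1): [1,2,4,5]

so the chain groups are C_0 ≅ Z^10, C_1 ≅ Z^21, C_2 ≅ Z^10, C_3 ≅ Z^1.

Boundary ∂_1: C_1 → C_0 is given by ∂[p,q] = [q] − [p]. For instance
  ∂[3,5] = [5] − [3].
This gives a 10×21 integer matrix of rank 9; reducing to Smith normal form yields diagonal entries (1,1,1,1,1,1,1,1,1).

Boundary ∂_2: C_2 → C_1 acts by ∂[p,q,r] = [q,r] − [p,r] + [p,q]. For instance
  ∂[2,3,5] = [3,5] − [2,5] + [2,3],
  ∂[2,4,6] = [4,6] − [2,6] + [2,4].
The 21×10 boundary matrix has rank 9 and Smith normal form diag(1,1,1,1,1,1,1,1,1).

Boundary ∂_3: C_3 → C_2 sends each 3-simplex σ to the alternating sum Σ_i (−1)^i (σ with its i-th vertex removed). For instance
  ∂[1,2,4,5] = [2,4,5] − [1,4,5] + [1,2,5] − [1,2,4].
The resulting 10×1 matrix has rank 1, and its Smith normal form has invariant factors (1).

Now H_k = ker ∂_k / im ∂_{k+1}, so:

  H_0: rank C_0 − rank ∂_1 = 10 − 9 = 1, and the invariant factors of ∂_1 are all 1, so H_0 = Z.
  H_1: rank ker ∂_1 − rank ∂_2 = (21 − 9) − 9 = 3, and the invariant factors of ∂_2 are all 1, so H_1 = Z^3.
  H_2: rank ker ∂_2 − rank ∂_3 = (10 − 9) − 1 = 0, and the invariant factors of ∂_3 are all 1, so H_2 = 0.
  H_3: rank ker ∂_3 − rank ∂_4 = (1 − 1) − 0 = 0, and there is no ∂_4, so H_3 = 0.

As a check, the Euler characteristic is 10 − 21 + 10 − 1 = -2, which agrees with 1 − 3 + 0 − 0 = -2.

Hence the Betti numbers are b_0 = 1, b_1 = 3, b_2 = 0, b_3 = 0.

b_0 = 1, b_1 = 3, b_2 = 0, b_3 = 0.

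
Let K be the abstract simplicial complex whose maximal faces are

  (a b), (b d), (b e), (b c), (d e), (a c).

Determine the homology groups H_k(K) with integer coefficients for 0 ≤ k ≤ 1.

Order the vertices as a < b < c < d < e. Listing each simplex with vertices in this order, K has dimension 1 with simplices:

  0-simplices (5): a, b, c, d, e
  1-simplices (6): ab, ac, bc, bd, be, de

so the chain groups are C_0 ≅ Z^5, C_1 ≅ Z^6.

Boundary ∂_1: C_1 → C_0 is given by ∂[p,q] = [q] − [p]. For instance
  ∂ab = b − a.
As a 5×6 matrix over Z this has rank 4, with invariant factors (1,1,1,1).

From H_k ≅ ker(∂_k) / im(∂_{k+1}) we obtain:

  H_0: rank C_0 − rank ∂_1 = 5 − 4 = 1, and the invariant factors of ∂_1 are all 1, so H_0 = Z.
  H_1: rank ker ∂_1 − rank ∂_2 = (6 − 4) − 0 = 2, and there is no ∂_2, so H_1 = Z^2.

H_0 ≅ Z,  H_1 ≅ Z^2.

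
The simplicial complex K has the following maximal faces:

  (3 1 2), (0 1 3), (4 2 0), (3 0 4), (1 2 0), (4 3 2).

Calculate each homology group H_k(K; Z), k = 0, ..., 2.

We work with the vertex ordering 0 < 1 < 2 < 3 < 4. The simplices of K, each written with vertices in increasing order, are:

  0-simplices (5): [0], [1], [2], [3], [4]
  1-simplices (9): [0,1], [0,2], [0,3], [0,4], [1,2], [1,3], [2,3], [2,4], [3,4]
  2-simplices (6): [0,1,2], [0,1,3], [0,2,4], [0,3,4], [1,2,3], [2,3,4]

Hence C_0 ≅ Z^5, C_1 ≅ Z^9, C_2 ≅ Z^6.

∂_1: C_1 → C_0 maps an edge to its endpoints' difference, ∂[p,q] = q − p. For instance
  ∂[2,4] = [4] − [2].
The 5×9 boundary matrix has rank 4 and Smith normal form diag(1,1,1,1).

The boundary map ∂_2: C_2 → C_1 sends each 2-simplex [p,q,r] to [q,r] − [p,r] + [p,q]. For instance
  ∂[1,2,3] = [2,3] − [1,3] + [1,2],
  ∂[0,2,4] = [2,4] − [0,4] + [0,2].
As a 9×6 matrix over Z this has rank 5, with invariant factors (1,1,1,1,1).

From H_k ≅ ker(∂_k) / im(∂_{k+1}) we obtain:

  H_0: rank C_0 − rank ∂_1 = 5 − 4 = 1, and the invariant factors of ∂_1 are all 1, so H_0 ≅ Z.
  H_1: rank ker ∂_1 − rank ∂_2 = (9 − 4) − 5 = 0, and the invariant factors of ∂_2 are all 1, so H_1 ≅ 0.
  H_2: rank ker ∂_2 − rank ∂_3 = (6 − 5) − 0 = 1, and there is no ∂_3, so H_2 ≅ Z.

As a check, the Euler characteristic is 5 − 9 + 6 = 2, which agrees with 1 − 0 + 1 = 2.
(K is a triangulation of the 2-sphere S^2.)

H_0 = Z,  H_1 = 0,  H_2 = Z.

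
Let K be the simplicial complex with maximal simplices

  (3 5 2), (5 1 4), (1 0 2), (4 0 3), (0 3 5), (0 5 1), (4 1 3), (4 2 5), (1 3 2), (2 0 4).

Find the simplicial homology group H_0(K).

K has 6 vertices, 15 edges, 10 triangles.
rank ∂_0 = 0, rank ∂_1 = 5 ⇒ b_0 = 6 − 0 − 5 = 1; all invariant factors of ∂_1 are 1 so no torsion. So H_0 = Z.

H_0 ≅ Z.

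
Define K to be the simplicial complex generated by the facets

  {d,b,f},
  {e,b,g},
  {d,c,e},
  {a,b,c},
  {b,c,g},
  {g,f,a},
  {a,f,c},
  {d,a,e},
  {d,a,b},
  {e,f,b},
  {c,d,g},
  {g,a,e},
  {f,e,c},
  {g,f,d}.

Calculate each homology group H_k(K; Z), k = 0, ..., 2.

Fix the vertex order a < b < c < d < e < f < g and write every simplex with vertices in increasing order. Then dim K = 2 and the simplices of K are:

  0-simplices (7): a, b, c, d, e, f, g
  1-simplices (21): ab, ac, ad, ae, af, ag, bc, bd, be, bf, bg, cd, ce, cf, cg, de, df, dg, ef, eg, fg
  2-simplices (14): abc, abd, acf, ade, aeg, afg, bcg, bdf, bef, beg, cde, cdg, cef, dfg

so the chain groups are C_0 ≅ Z^7, C_1 ≅ Z^21, C_2 ≅ Z^14.

The boundary map ∂_1: C_1 → C_0 maps an edge to its endpoints' difference, ∂[p,q] = q − p. For instance
  ∂ab = b − a.
As a 7×21 matrix over Z this has rank 6, with invariant factors (1,1,1,1,1,1).

The boundary map ∂_2: C_2 → C_1 maps a triangle to the signed sum of its edges. For instance
  ∂cde = de − ce + cd,
  ∂cdg = dg − cg + cd.
The resulting 21×14 matrix has rank 13, and its Smith normal form has invariant factors (1,1,1,1,1,1,1,1,1,1,1,1,1).

Now H_k = ker ∂_k / im ∂_{k+1}, so:

  H_0: rank C_0 − rank ∂_1 = 7 − 6 = 1, and the invariant factors of ∂_1 are all 1, so H_0 = Z.
  H_1: rank ker ∂_1 − rank ∂_2 = (21 − 6) − 13 = 2, and the invariant factors of ∂_2 are all 1, so H_1 = Z^2.
  H_2: rank ker ∂_2 − rank ∂_3 = (14 − 13) − 0 = 1, and there is no ∂_3, so H_2 = Z.

H_0 = Z,  H_1 = Z^2,  H_2 = Z.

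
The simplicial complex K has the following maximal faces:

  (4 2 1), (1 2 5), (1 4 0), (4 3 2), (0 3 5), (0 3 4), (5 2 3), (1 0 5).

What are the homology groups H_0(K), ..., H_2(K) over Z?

Order the vertices as 0 < 1 < 2 < 3 < 4 < 5. Listing each simplex with vertices in this order, K has dimension 2 with simplices:

  0-simplices (6): [0], [1], [2], [3], [4], [5]
  1-simplices (12): [0,1], [0,3], [0,4], [0,5], [1,2], [1,4], [1,5], [2,3], [2,4], [2,5], [3,4], [3,5]
  2-simplices (8): [0,1,4], [0,1,5], [0,3,4], [0,3,5], [1,2,4], [1,2,5], [2,3,4], [2,3,5]

Hence C_0 ≅ Z^6, C_1 ≅ Z^12, C_2 ≅ Z^8.

Boundary ∂_1: C_1 → C_0 is given by ∂[p,q] = [q] − [p]. For instance
  ∂[0,3] = [3] − [0].
The 6×12 boundary matrix has rank 5 and Smith normal form diag(1,1,1,1,1).

Boundary ∂_2: C_2 → C_1 acts by ∂[p,q,r] = [q,r] − [p,r] + [p,q]. For instance
  ∂[0,3,4] = [3,4] − [0,4] + [0,3],
  ∂[0,3,5] = [3,5] − [0,5] + [0,3].
As a 12×8 matrix over Z this has rank 7, with invariant factors (1,1,1,1,1,1,1).

Now H_k = ker ∂_k / im ∂_{k+1}, so:

  H_0: rank C_0 − rank ∂_1 = 6 − 5 = 1, and the invariant factors of ∂_1 are all 1, so H_0 ≅ Z.
  H_1: rank ker ∂_1 − rank ∂_2 = (12 − 5) − 7 = 0, and the invariant factors of ∂_2 are all 1, so H_1 ≅ 0.
  H_2: rank ker ∂_2 − rank ∂_3 = (8 − 7) − 0 = 1, and there is no ∂_3, so H_2 ≅ Z.

(K is a triangulation of the 2-sphere S^2.)

H_0 = Z,  H_1 = 0,  H_2 = Z.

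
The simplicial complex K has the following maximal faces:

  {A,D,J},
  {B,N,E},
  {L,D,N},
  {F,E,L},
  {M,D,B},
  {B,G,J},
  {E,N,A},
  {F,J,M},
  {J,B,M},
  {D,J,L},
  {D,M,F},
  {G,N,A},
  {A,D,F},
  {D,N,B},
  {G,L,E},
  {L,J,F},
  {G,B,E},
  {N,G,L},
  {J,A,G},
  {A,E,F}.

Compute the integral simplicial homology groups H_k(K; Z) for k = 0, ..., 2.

H_0 = Z,  H_1 = Z ⊕ Z_2,  H_2 = 0.

Take the total order A < B < D < E < F < G < J < L < M < N on the vertex set. Then K (dimension 2) consists of the simplices:

  0-simplices (10): A, B, D, E, F, G, J, L, M, N
  1-simplices (30): AD, AE, AF, AG, AJ, AN, BD, BE, BG, BJ, BM, BN, DF, DJ, DL, DM, DN, EF, EG, EL, EN, FJ, FL, FM, GJ, GL, GN, JL, JM, LN
  2-simplices (20): ADF, ADJ, AEF, AEN, AGJ, AGN, BDM, BDN, BEG, BEN, BGJ, BJM, DFM, DJL, DLN, EFL, EGL, FJL, FJM, GLN

so the chain groups are C_0 ≅ Z^10, C_1 ≅ Z^30, C_2 ≅ Z^20.

∂_1: C_1 → C_0 is given by ∂[p,q] = [q] − [p]. For instance
  ∂JL = L − J.
The resulting 10×30 matrix has rank 9, and its Smith normal form has invariant factors (1,1,1,1,1,1,1,1,1).

Boundary ∂_2: C_2 → C_1 maps a triangle to the signed sum of its edges. For instance
  ∂DLN = LN − DN + DL,
  ∂FJM = JM − FM + FJ.
The resulting 30×20 matrix has rank 20, and its Smith normal form has invariant factors (1,1,1,1,1,1,1,1,1,1,1,1,1,1,1,1,1,1,1,2).

Computing H_k = (kernel of ∂_k) / (image of ∂_{k+1}):

  H_0: rank C_0 − rank ∂_1 = 10 − 9 = 1, and the invariant factors of ∂_1 are all 1, so H_0 = Z.
  H_1: rank ker ∂_1 − rank ∂_2 = (30 − 9) − 20 = 1, and ∂_2 has invariant factor 2 > 1, so H_1 = Z ⊕ Z_2.
  H_2: rank ker ∂_2 − rank ∂_3 = (20 − 20) − 0 = 0, and there is no ∂_3, so H_2 = 0.

As a check, the Euler characteristic is 10 − 30 + 20 = 0, which agrees with 1 − 1 + 0 = 0.
(K is a triangulation of the Klein bottle.)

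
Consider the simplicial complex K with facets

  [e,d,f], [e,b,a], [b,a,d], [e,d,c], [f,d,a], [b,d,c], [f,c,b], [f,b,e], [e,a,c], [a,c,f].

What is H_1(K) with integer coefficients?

Take the total order a < b < c < d < e < f on the vertex set. Then K (dimension 2) consists of the simplices:

  0-simplices (6): a, b, c, d, e, f
  1-simplices (15): ab, ac, ad, ae, af, bc, bd, be, bf, cd, ce, cf, de, df, ef
  2-simplices (10): abd, abe, ace, acf, adf, bcd, bcf, bef, cde, def

Hence C_0 ≅ Z^6, C_1 ≅ Z^15, C_2 ≅ Z^10.

Boundary ∂_1: C_1 → C_0 maps an edge to its endpoints' difference, ∂[p,q] = q − p. For instance
  ∂ae = e − a.
As a 6×15 matrix over Z this has rank 5, with invariant factors (1,1,1,1,1).

∂_2: C_2 → C_1 maps a triangle to the signed sum of its edges. For instance
  ∂abe = be − ae + ab,
  ∂bef = ef − bf + be.
As a 15×10 matrix over Z this has rank 10, with invariant factors (1,1,1,1,1,1,1,1,1,2).

From H_k ≅ ker(∂_k) / im(∂_{k+1}) we obtain:

  H_1: rank ker ∂_1 − rank ∂_2 = (15 − 5) − 10 = 0, and ∂_2 has invariant factor 2 > 1, so H_1 = Z/2.

H_1 = Z/2.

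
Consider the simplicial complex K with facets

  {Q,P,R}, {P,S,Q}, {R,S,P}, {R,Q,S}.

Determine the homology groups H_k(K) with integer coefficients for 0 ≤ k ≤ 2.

Fix the vertex order P < Q < R < S and write every simplex with vertices in increasing order. Then dim K = 2 and the simplices of K are:

  0-simplices (4): P, Q, R, S
  1-simplices (6): PQ, PR, PS, QR, QS, RS
  2-simplices (4): PQR, PQS, PRS, QRS

Hence C_0 ≅ Z^4, C_1 ≅ Z^6, C_2 ≅ Z^4.

Boundary ∂_1: C_1 → C_0 is given by ∂[p,q] = [q] − [p].
As a 4×6 matrix over Z this has rank 3, with invariant factors (1,1,1).

The boundary map ∂_2: C_2 → C_1 sends each 2-simplex [p,q,r] to [q,r] − [p,r] + [p,q]. For instance
  ∂PQR = QR − PR + PQ,
  ∂PQS = QS − PS + PQ.
The resulting 6×4 matrix has rank 3, and its Smith normal form has invariant factors (1,1,1).

Now H_k = ker ∂_k / im ∂_{k+1}, so:

  H_0: rank C_0 − rank ∂_1 = 4 − 3 = 1, and the invariant factors of ∂_1 are all 1, so H_0 ≅ Z.
  H_1: rank ker ∂_1 − rank ∂_2 = (6 − 3) − 3 = 0, and the invariant factors of ∂_2 are all 1, so H_1 ≅ 0.
  H_2: rank ker ∂_2 − rank ∂_3 = (4 − 3) − 0 = 1, and there is no ∂_3, so H_2 ≅ Z.

(K is a triangulation of the 2-sphere S^2.)

H_0 ≅ Z,  H_1 = 0,  H_2 ≅ Z.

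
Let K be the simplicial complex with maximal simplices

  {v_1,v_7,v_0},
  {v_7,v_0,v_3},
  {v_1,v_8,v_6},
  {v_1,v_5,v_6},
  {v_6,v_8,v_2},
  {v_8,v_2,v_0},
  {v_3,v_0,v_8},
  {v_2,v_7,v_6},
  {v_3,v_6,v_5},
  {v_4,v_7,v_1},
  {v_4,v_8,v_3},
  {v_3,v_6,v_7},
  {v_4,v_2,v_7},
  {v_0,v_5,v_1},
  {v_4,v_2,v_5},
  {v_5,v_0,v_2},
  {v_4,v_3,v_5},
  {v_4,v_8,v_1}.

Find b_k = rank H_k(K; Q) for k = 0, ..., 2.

We work with the vertex ordering v_0 < v_1 < v_2 < v_3 < v_4 < v_5 < v_6 < v_7 < v_8. The simplices of K, each written with vertices in increasing order, are:

  0-simplices (9): [v_0], [v_1], [v_2], [v_3], [v_4], [v_5], [v_6], [v_7], [v_8]
  1-simplices (27): (27 of them)
  2-simplices (18): (18 of them)

so the chain groups are C_0 ≅ Z^9, C_1 ≅ Z^27, C_2 ≅ Z^18.

∂_1: C_1 → C_0 maps an edge to its endpoints' difference, ∂[p,q] = q − p.
The 9×27 boundary matrix has rank 8 and Smith normal form diag(1,1,1,1,1,1,1,1).

∂_2: C_2 → C_1 acts by ∂[p,q,r] = [q,r] − [p,r] + [p,q]. For instance
  ∂[v_2,v_4,v_7] = [v_4,v_7] − [v_2,v_7] + [v_2,v_4],
  ∂[v_0,v_3,v_7] = [v_3,v_7] − [v_0,v_7] + [v_0,v_3].
As a 27×18 matrix over Z this has rank 17, with invariant factors (1,1,1,1,1,1,1,1,1,1,1,1,1,1,1,1,1).

Now H_k = ker ∂_k / im ∂_{k+1}, so:

  H_0: rank C_0 − rank ∂_1 = 9 − 8 = 1, and the invariant factors of ∂_1 are all 1, so H_0 ≅ Z.
  H_1: rank ker ∂_1 − rank ∂_2 = (27 − 8) − 17 = 2, and the invariant factors of ∂_2 are all 1, so H_1 ≅ Z^2.
  H_2: rank ker ∂_2 − rank ∂_3 = (18 − 17) − 0 = 1, and there is no ∂_3, so H_2 ≅ Z.

Hence the Betti numbers are b_0 = 1, b_1 = 2, b_2 = 1.

b_0 = 1, b_1 = 2, b_2 = 1.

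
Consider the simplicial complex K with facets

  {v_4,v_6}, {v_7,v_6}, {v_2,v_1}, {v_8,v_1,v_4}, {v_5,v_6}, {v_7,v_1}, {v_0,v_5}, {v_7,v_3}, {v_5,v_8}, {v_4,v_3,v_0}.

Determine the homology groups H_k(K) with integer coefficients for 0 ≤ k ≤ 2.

H_0 = Z,  H_1 = Z^4,  H_2 = 0.

K has 9 vertices, 14 edges, 2 triangles.
rank ∂_0 = 0, rank ∂_1 = 8 ⇒ b_0 = 9 − 0 − 8 = 1; all invariant factors of ∂_1 are 1 so no torsion. So H_0 ≅ Z.
rank ∂_1 = 8, rank ∂_2 = 2 ⇒ b_1 = 14 − 8 − 2 = 4; all invariant factors of ∂_2 are 1 so no torsion. So H_1 ≅ Z^4.
rank ∂_2 = 2, rank ∂_3 = 0 ⇒ b_2 = 2 − 2 − 0 = 0. So H_2 ≅ 0.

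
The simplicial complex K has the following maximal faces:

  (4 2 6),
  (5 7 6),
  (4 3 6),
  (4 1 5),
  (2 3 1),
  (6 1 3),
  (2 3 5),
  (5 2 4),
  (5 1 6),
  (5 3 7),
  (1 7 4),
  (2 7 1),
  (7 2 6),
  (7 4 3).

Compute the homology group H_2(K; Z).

Order the vertices as 1 < 2 < 3 < 4 < 5 < 6 < 7. Listing each simplex with vertices in this order, K has dimension 2 with simplices:

  0-simplices (7): [1], [2], [3], [4], [5], [6], [7]
  1-simplices (21): [1,2], [1,3], [1,4], [1,5], [1,6], [1,7], [2,3], [2,4], [2,5], [2,6], [2,7], [3,4], [3,5], [3,6], [3,7], [4,5], [4,6], [4,7], [5,6], [5,7], [6,7]
  2-simplices (14): [1,2,3], [1,2,7], [1,3,6], [1,4,5], [1,4,7], [1,5,6], [2,3,5], [2,4,5], [2,4,6], [2,6,7], [3,4,6], [3,4,7], [3,5,7], [5,6,7]

Hence C_0 ≅ Z^7, C_1 ≅ Z^21, C_2 ≅ Z^14.

Boundary ∂_1: C_1 → C_0 sends each edge [p,q] (with p < q) to q − p. For instance
  ∂[3,5] = [5] − [3].
As a 7×21 matrix over Z this has rank 6, with invariant factors (1,1,1,1,1,1).

The boundary map ∂_2: C_2 → C_1 sends each 2-simplex [p,q,r] to [q,r] − [p,r] + [p,q]. For instance
  ∂[1,3,6] = [3,6] − [1,6] + [1,3],
  ∂[1,2,7] = [2,7] − [1,7] + [1,2].
As a 21×14 matrix over Z this has rank 13, with invariant factors (1,1,1,1,1,1,1,1,1,1,1,1,1).

Computing H_k = (kernel of ∂_k) / (image of ∂_{k+1}):

  H_2: rank ker ∂_2 − rank ∂_3 = (14 − 13) − 0 = 1, and there is no ∂_3, so H_2 = Z.

(K is a triangulation of the torus T^2.)

H_2 ≅ Z.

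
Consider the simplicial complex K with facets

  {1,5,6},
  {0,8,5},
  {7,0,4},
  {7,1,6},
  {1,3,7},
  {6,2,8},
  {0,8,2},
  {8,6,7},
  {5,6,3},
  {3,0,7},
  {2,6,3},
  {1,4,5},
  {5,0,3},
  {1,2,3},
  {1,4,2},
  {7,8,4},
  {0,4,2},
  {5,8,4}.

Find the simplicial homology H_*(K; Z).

K has 9 vertices, 27 edges, 18 triangles.
rank ∂_0 = 0, rank ∂_1 = 8 ⇒ b_0 = 9 − 0 − 8 = 1; all invariant factors of ∂_1 are 1 so no torsion. So H_0 ≅ Z.
rank ∂_1 = 8, rank ∂_2 = 18 ⇒ b_1 = 27 − 8 − 18 = 1; ∂_2 has invariant factor(s) [2] giving torsion. So H_1 ≅ Z ⊕ Z/2Z.
rank ∂_2 = 18, rank ∂_3 = 0 ⇒ b_2 = 18 − 18 − 0 = 0. So H_2 ≅ 0.

H_0 = Z,  H_1 = Z ⊕ Z/2Z,  H_2 = 0.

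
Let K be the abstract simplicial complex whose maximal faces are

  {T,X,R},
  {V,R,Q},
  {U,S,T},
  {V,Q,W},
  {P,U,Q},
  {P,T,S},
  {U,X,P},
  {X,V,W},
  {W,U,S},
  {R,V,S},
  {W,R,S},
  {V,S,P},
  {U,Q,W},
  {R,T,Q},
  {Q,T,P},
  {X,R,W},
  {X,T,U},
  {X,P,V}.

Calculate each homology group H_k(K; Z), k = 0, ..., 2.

Take the total order P < Q < R < S < T < U < V < W < X on the vertex set. Then K (dimension 2) consists of the simplices:

  0-simplices (9): P, Q, R, S, T, U, V, W, X
  1-simplices (27): PQ, PS, PT, PU, PV, PX, QR, QT, QU, QV, QW, RS, RT, RV, RW, RX, ST, SU, SV, SW, TU, TX, UW, UX, VW, VX, WX
  2-simplices (18): PQT, PQU, PST, PSV, PUX, PVX, QRT, QRV, QUW, QVW, RSV, RSW, RTX, RWX, STU, SUW, TUX, VWX

Hence C_0 ≅ Z^9, C_1 ≅ Z^27, C_2 ≅ Z^18.

∂_1: C_1 → C_0 maps an edge to its endpoints' difference, ∂[p,q] = q − p. For instance
  ∂PV = V − P.
As a 9×27 matrix over Z this has rank 8, with invariant factors (1,1,1,1,1,1,1,1).

The boundary map ∂_2: C_2 → C_1 sends each 2-simplex [p,q,r] to [q,r] − [p,r] + [p,q]. For instance
  ∂RTX = TX − RX + RT,
  ∂STU = TU − SU + ST.
The resulting 27×18 matrix has rank 18, and its Smith normal form has invariant factors (1,1,1,1,1,1,1,1,1,1,1,1,1,1,1,1,1,2).

Now H_k = ker ∂_k / im ∂_{k+1}, so:

  H_0: rank C_0 − rank ∂_1 = 9 − 8 = 1, and the invariant factors of ∂_1 are all 1, so H_0 ≅ Z.
  H_1: rank ker ∂_1 − rank ∂_2 = (27 − 8) − 18 = 1, and ∂_2 has invariant factor 2 > 1, so H_1 ≅ Z ⊕ Z/2.
  H_2: rank ker ∂_2 − rank ∂_3 = (18 − 18) − 0 = 0, and there is no ∂_3, so H_2 ≅ 0.

As a check, the Euler characteristic is 9 − 27 + 18 = 0, which agrees with 1 − 1 + 0 = 0.

H_0 ≅ Z,  H_1 ≅ Z ⊕ Z/2,  H_2 = 0.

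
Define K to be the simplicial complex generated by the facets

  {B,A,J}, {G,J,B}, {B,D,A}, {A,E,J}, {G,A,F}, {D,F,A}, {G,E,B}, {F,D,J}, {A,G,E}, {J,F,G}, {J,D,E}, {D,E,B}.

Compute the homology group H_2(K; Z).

Fix the vertex order A < B < D < E < F < G < J and write every simplex with vertices in increasing order. Then dim K = 2 and the simplices of K are:

  0-simplices (7): A, B, D, E, F, G, J
  1-simplices (18): AB, AD, AE, AF, AG, AJ, BD, BE, BG, BJ, DE, DF, DJ, EG, EJ, FG, FJ, GJ
  2-simplices (12): ABD, ABJ, ADF, AEG, AEJ, AFG, BDE, BEG, BGJ, DEJ, DFJ, FGJ

so the chain groups are C_0 ≅ Z^7, C_1 ≅ Z^18, C_2 ≅ Z^12.

The boundary map ∂_1: C_1 → C_0 sends each edge [p,q] (with p < q) to q − p.
This gives a 7×18 integer matrix of rank 6; reducing to Smith normal form yields diagonal entries (1,1,1,1,1,1).

∂_2: C_2 → C_1 maps a triangle to the signed sum of its edges. For instance
  ∂AEG = EG − AG + AE,
  ∂AFG = FG − AG + AF.
This gives a 18×12 integer matrix of rank 12; reducing to Smith normal form yields diagonal entries (1,1,1,1,1,1,1,1,1,1,1,2).

Computing H_k = (kernel of ∂_k) / (image of ∂_{k+1}):

  H_2: rank ker ∂_2 − rank ∂_3 = (12 − 12) − 0 = 0, and there is no ∂_3, so H_2 = 0.

H_2 ≅ 0.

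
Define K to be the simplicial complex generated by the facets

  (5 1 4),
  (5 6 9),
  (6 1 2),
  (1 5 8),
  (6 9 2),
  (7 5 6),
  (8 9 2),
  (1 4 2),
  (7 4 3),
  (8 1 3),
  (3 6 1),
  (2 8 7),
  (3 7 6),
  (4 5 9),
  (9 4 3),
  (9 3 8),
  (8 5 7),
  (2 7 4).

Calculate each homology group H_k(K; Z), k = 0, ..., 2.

Fix the vertex order 1 < 2 < 3 < 4 < 5 < 6 < 7 < 8 < 9 and write every simplex with vertices in increasing order. Then dim K = 2 and the simplices of K are:

  0-simplices (9): [1], [2], [3], [4], [5], [6], [7], [8], [9]
  1-simplices (27): (27 of them)
  2-simplices (18): [1,2,4], [1,2,6], [1,3,6], [1,3,8], [1,4,5], [1,5,8], [2,4,7], [2,6,9], [2,7,8], [2,8,9], [3,4,7], [3,4,9], [3,6,7], [3,8,9], [4,5,9], [5,6,7], [5,6,9], [5,7,8]

Hence C_0 ≅ Z^9, C_1 ≅ Z^27, C_2 ≅ Z^18.

Boundary ∂_1: C_1 → C_0 maps an edge to its endpoints' difference, ∂[p,q] = q − p. For instance
  ∂[5,8] = [8] − [5].
This gives a 9×27 integer matrix of rank 8; reducing to Smith normal form yields diagonal entries (1,1,1,1,1,1,1,1).

∂_2: C_2 → C_1 maps a triangle to the signed sum of its edges. For instance
  ∂[1,2,6] = [2,6] − [1,6] + [1,2],
  ∂[1,3,8] = [3,8] − [1,8] + [1,3].
This gives a 27×18 integer matrix of rank 17; reducing to Smith normal form yields diagonal entries (1,1,1,1,1,1,1,1,1,1,1,1,1,1,1,1,1).

Reading off H_k = ker ∂_k / im ∂_{k+1}:

  H_0: rank C_0 − rank ∂_1 = 9 − 8 = 1, and the invariant factors of ∂_1 are all 1, so H_0 ≅ Z.
  H_1: rank ker ∂_1 − rank ∂_2 = (27 − 8) − 17 = 2, and the invariant factors of ∂_2 are all 1, so H_1 ≅ Z^2.
  H_2: rank ker ∂_2 − rank ∂_3 = (18 − 17) − 0 = 1, and there is no ∂_3, so H_2 ≅ Z.

H_0 = Z,  H_1 = Z^2,  H_2 = Z.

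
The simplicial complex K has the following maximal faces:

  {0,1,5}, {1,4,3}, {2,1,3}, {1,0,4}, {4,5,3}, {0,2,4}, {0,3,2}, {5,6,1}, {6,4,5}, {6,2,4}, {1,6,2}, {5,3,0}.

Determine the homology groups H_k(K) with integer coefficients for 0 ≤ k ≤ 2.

Take the total order 0 < 1 < 2 < 3 < 4 < 5 < 6 on the vertex set. Then K (dimension 2) consists of the simplices:

  0-simplices (7): [0], [1], [2], [3], [4], [5], [6]
  1-simplices (18): [0,1], [0,2], [0,3], [0,4], [0,5], [1,2], [1,3], [1,4], [1,5], [1,6], [2,3], [2,4], [2,6], [3,4], [3,5], [4,5], [4,6], [5,6]
  2-simplices (12): [0,1,4], [0,1,5], [0,2,3], [0,2,4], [0,3,5], [1,2,3], [1,2,6], [1,3,4], [1,5,6], [2,4,6], [3,4,5], [4,5,6]

so the chain groups are C_0 ≅ Z^7, C_1 ≅ Z^18, C_2 ≅ Z^12.

Boundary ∂_1: C_1 → C_0 is given by ∂[p,q] = [q] − [p]. For instance
  ∂[1,5] = [5] − [1].
This gives a 7×18 integer matrix of rank 6; reducing to Smith normal form yields diagonal entries (1,1,1,1,1,1).

The boundary map ∂_2: C_2 → C_1 acts by ∂[p,q,r] = [q,r] − [p,r] + [p,q]. For instance
  ∂[0,2,3] = [2,3] − [0,3] + [0,2],
  ∂[1,3,4] = [3,4] − [1,4] + [1,3].
The 18×12 boundary matrix has rank 12 and Smith normal form diag(1,1,1,1,1,1,1,1,1,1,1,2).

Now H_k = ker ∂_k / im ∂_{k+1}, so:

  H_0: rank C_0 − rank ∂_1 = 7 − 6 = 1, and the invariant factors of ∂_1 are all 1, so H_0 = Z.
  H_1: rank ker ∂_1 − rank ∂_2 = (18 − 6) − 12 = 0, and ∂_2 has invariant factor 2 > 1, so H_1 = Z/2.
  H_2: rank ker ∂_2 − rank ∂_3 = (12 − 12) − 0 = 0, and there is no ∂_3, so H_2 = 0.

H_0 ≅ Z,  H_1 ≅ Z/2,  H_2 = 0.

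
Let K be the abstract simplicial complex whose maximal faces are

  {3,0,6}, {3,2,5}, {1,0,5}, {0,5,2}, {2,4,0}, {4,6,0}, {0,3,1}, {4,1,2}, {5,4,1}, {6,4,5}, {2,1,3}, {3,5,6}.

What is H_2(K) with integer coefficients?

Order the vertices as 0 < 1 < 2 < 3 < 4 < 5 < 6. Listing each simplex with vertices in this order, K has dimension 2 with simplices:

  0-simplices (7): [0], [1], [2], [3], [4], [5], [6]
  1-simplices (18): [0,1], [0,2], [0,3], [0,4], [0,5], [0,6], [1,2], [1,3], [1,4], [1,5], [2,3], [2,4], [2,5], [3,5], [3,6], [4,5], [4,6], [5,6]
  2-simplices (12): [0,1,3], [0,1,5], [0,2,4], [0,2,5], [0,3,6], [0,4,6], [1,2,3], [1,2,4], [1,4,5], [2,3,5], [3,5,6], [4,5,6]

Hence C_0 ≅ Z^7, C_1 ≅ Z^18, C_2 ≅ Z^12.

The boundary map ∂_1: C_1 → C_0 is given by ∂[p,q] = [q] − [p].
This gives a 7×18 integer matrix of rank 6; reducing to Smith normal form yields diagonal entries (1,1,1,1,1,1).

The boundary map ∂_2: C_2 → C_1 acts by ∂[p,q,r] = [q,r] − [p,r] + [p,q]. For instance
  ∂[0,2,4] = [2,4] − [0,4] + [0,2],
  ∂[0,1,5] = [1,5] − [0,5] + [0,1].
As a 18×12 matrix over Z this has rank 12, with invariant factors (1,1,1,1,1,1,1,1,1,1,1,2).

Computing H_k = (kernel of ∂_k) / (image of ∂_{k+1}):

  H_2: rank ker ∂_2 − rank ∂_3 = (12 − 12) − 0 = 0, and there is no ∂_3, so H_2 = 0.

H_2 ≅ 0.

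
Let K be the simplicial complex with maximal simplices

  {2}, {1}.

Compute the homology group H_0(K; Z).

H_0 ≅ Z^2.

We work with the vertex ordering 1 < 2. The simplices of K, each written with vertices in increasing order, are:

  0-simplices (2): [1], [2]

giving chain groups C_0 ≅ Z^2.

Reading off H_k = ker ∂_k / im ∂_{k+1}:

  H_0: rank C_0 − rank ∂_1 = 2 − 0 = 2, and there is no ∂_1, so H_0 = Z^2.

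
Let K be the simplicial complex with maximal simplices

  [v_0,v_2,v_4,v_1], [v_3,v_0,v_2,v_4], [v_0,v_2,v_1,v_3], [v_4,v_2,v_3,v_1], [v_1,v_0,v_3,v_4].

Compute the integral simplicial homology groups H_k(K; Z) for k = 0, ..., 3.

H_0 ≅ Z,  H_1 = 0,  H_2 = 0,  H_3 ≅ Z.

Fix the vertex order v_0 < v_1 < v_2 < v_3 < v_4 and write every simplex with vertices in increasing order. Then dim K = 3 and the simplices of K are:

  0-simplices (5): [v_0], [v_1], [v_2], [v_3], [v_4]
  1-simplices (10): [v_0,v_1], [v_0,v_2], [v_0,v_3], [v_0,v_4], [v_1,v_2], [v_1,v_3], [v_1,v_4], [v_2,v_3], [v_2,v_4], [v_3,v_4]
  2-simplices (10): [v_0,v_1,v_2], [v_0,v_1,v_3], [v_0,v_1,v_4], [v_0,v_2,v_3], [v_0,v_2,v_4], [v_0,v_3,v_4], [v_1,v_2,v_3], [v_1,v_2,v_4], [v_1,v_3,v_4], [v_2,v_3,v_4]
  3-simplices (5): [v_0,v_1,v_2,v_3], [v_0,v_1,v_2,v_4], [v_0,v_1,v_3,v_4], [v_0,v_2,v_3,v_4], [v_1,v_2,v_3,v_4]

giving chain groups C_0 ≅ Z^5, C_1 ≅ Z^10, C_2 ≅ Z^10, C_3 ≅ Z^5.

Boundary ∂_1: C_1 → C_0 sends each edge [p,q] (with p < q) to q − p. For instance
  ∂[v_1,v_2] = [v_2] − [v_1].
This gives a 5×10 integer matrix of rank 4; reducing to Smith normal form yields diagonal entries (1,1,1,1).

The boundary map ∂_2: C_2 → C_1 sends each 2-simplex [p,q,r] to [q,r] − [p,r] + [p,q]. For instance
  ∂[v_0,v_2,v_4] = [v_2,v_4] − [v_0,v_4] + [v_0,v_2],
  ∂[v_0,v_2,v_3] = [v_2,v_3] − [v_0,v_3] + [v_0,v_2].
The resulting 10×10 matrix has rank 6, and its Smith normal form has invariant factors (1,1,1,1,1,1).

∂_3: C_3 → C_2 sends each 3-simplex σ to the alternating sum Σ_i (−1)^i (σ with its i-th vertex removed). For instance
  ∂[v_0,v_1,v_2,v_4] = [v_1,v_2,v_4] − [v_0,v_2,v_4] + [v_0,v_1,v_4] − [v_0,v_1,v_2],
  ∂[v_0,v_2,v_3,v_4] = [v_2,v_3,v_4] − [v_0,v_3,v_4] + [v_0,v_2,v_4] − [v_0,v_2,v_3].
As a 10×5 matrix over Z this has rank 4, with invariant factors (1,1,1,1).

Reading off H_k = ker ∂_k / im ∂_{k+1}:

  H_0: rank C_0 − rank ∂_1 = 5 − 4 = 1, and the invariant factors of ∂_1 are all 1, so H_0 ≅ Z.
  H_1: rank ker ∂_1 − rank ∂_2 = (10 − 4) − 6 = 0, and the invariant factors of ∂_2 are all 1, so H_1 ≅ 0.
  H_2: rank ker ∂_2 − rank ∂_3 = (10 − 6) − 4 = 0, and the invariant factors of ∂_3 are all 1, so H_2 ≅ 0.
  H_3: rank ker ∂_3 − rank ∂_4 = (5 − 4) − 0 = 1, and there is no ∂_4, so H_3 ≅ Z.

(K is a triangulation of the 3-sphere S^3.)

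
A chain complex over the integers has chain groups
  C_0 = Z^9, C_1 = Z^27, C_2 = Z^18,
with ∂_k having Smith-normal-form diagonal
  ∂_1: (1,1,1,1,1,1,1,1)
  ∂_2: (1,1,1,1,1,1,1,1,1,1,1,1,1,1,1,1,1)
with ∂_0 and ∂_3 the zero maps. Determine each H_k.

H_0: b_0 = 9 − 0 − 8 = 1; torsion from ∂_1 factors > 1: none. So H_0 = Z.
H_1: b_1 = 27 − 8 − 17 = 2; torsion from ∂_2 factors > 1: none. So H_1 = Z^2.
H_2: b_2 = 18 − 17 − 0 = 1; torsion from ∂_3 factors > 1: none. So H_2 = Z.

H_0 = Z,  H_1 = Z^2,  H_2 = Z.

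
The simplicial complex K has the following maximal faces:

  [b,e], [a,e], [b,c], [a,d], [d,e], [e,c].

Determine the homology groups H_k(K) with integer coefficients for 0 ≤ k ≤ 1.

H_0 ≅ Z,  H_1 ≅ Z^2.

K has 5 vertices, 6 edges.
rank ∂_0 = 0, rank ∂_1 = 4 ⇒ b_0 = 5 − 0 − 4 = 1; all invariant factors of ∂_1 are 1 so no torsion. So H_0 = Z.
rank ∂_1 = 4, rank ∂_2 = 0 ⇒ b_1 = 6 − 4 − 0 = 2. So H_1 = Z^2.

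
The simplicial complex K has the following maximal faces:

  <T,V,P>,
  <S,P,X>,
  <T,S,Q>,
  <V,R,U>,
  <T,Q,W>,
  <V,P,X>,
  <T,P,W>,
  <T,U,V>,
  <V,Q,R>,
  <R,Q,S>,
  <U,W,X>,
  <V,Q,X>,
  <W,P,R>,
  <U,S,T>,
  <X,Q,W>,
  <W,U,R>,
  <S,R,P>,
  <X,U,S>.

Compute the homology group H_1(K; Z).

H_1 ≅ Z^2.

Take the total order P < Q < R < S < T < U < V < W < X on the vertex set. Then K (dimension 2) consists of the simplices:

  0-simplices (9): P, Q, R, S, T, U, V, W, X
  1-simplices (27): PR, PS, PT, PV, PW, PX, QR, QS, QT, QV, QW, QX, RS, RU, RV, RW, ST, SU, SX, TU, TV, TW, UV, UW, UX, VX, WX
  2-simplices (18): PRS, PRW, PSX, PTV, PTW, PVX, QRS, QRV, QST, QTW, QVX, QWX, RUV, RUW, STU, SUX, TUV, UWX

giving chain groups C_0 ≅ Z^9, C_1 ≅ Z^27, C_2 ≅ Z^18.

∂_1: C_1 → C_0 maps an edge to its endpoints' difference, ∂[p,q] = q − p. For instance
  ∂PR = R − P.
As a 9×27 matrix over Z this has rank 8, with invariant factors (1,1,1,1,1,1,1,1).

∂_2: C_2 → C_1 acts by ∂[p,q,r] = [q,r] − [p,r] + [p,q]. For instance
  ∂PVX = VX − PX + PV,
  ∂RUW = UW − RW + RU.
The resulting 27×18 matrix has rank 17, and its Smith normal form has invariant factors (1,1,1,1,1,1,1,1,1,1,1,1,1,1,1,1,1).

From H_k ≅ ker(∂_k) / im(∂_{k+1}) we obtain:

  H_1: rank ker ∂_1 − rank ∂_2 = (27 − 8) − 17 = 2, and the invariant factors of ∂_2 are all 1, so H_1 ≅ Z^2.

(K is a triangulation of the torus T^2.)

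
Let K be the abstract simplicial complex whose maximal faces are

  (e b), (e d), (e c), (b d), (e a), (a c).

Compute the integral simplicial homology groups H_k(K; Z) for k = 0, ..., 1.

Take the total order a < b < c < d < e on the vertex set. Then K (dimension 1) consists of the simplices:

  0-simplices (5): a, b, c, d, e
  1-simplices (6): ac, ae, bd, be, ce, de

so the chain groups are C_0 ≅ Z^5, C_1 ≅ Z^6.

Boundary ∂_1: C_1 → C_0 sends each edge [p,q] (with p < q) to q − p.
As a 5×6 matrix over Z this has rank 4, with invariant factors (1,1,1,1).

Reading off H_k = ker ∂_k / im ∂_{k+1}:

  H_0: rank C_0 − rank ∂_1 = 5 − 4 = 1, and the invariant factors of ∂_1 are all 1, so H_0 = Z.
  H_1: rank ker ∂_1 − rank ∂_2 = (6 − 4) − 0 = 2, and there is no ∂_2, so H_1 = Z^2.

As a check, the Euler characteristic is 5 − 6 = -1, which agrees with 1 − 2 = -1.

H_0 ≅ Z,  H_1 ≅ Z^2.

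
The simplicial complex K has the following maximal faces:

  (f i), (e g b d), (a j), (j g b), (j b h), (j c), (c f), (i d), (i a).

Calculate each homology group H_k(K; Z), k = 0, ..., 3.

Order the vertices as a < b < c < d < e < f < g < h < i < j. Listing each simplex with vertices in this order, K has dimension 3 with simplices:

  0-simplices (10): a, b, c, d, e, f, g, h, i, j
  1-simplices (16): ai, aj, bd, be, bg, bh, bj, cf, cj, de, dg, di, eg, fi, gj, hj
  2-simplices (6): bde, bdg, beg, bgj, bhj, deg
  3-simplices (1): bdeg

giving chain groups C_0 ≅ Z^10, C_1 ≅ Z^16, C_2 ≅ Z^6, C_3 ≅ Z^1.

The boundary map ∂_1: C_1 → C_0 is given by ∂[p,q] = [q] − [p]. For instance
  ∂bg = g − b.
As a 10×16 matrix over Z this has rank 9, with invariant factors (1,1,1,1,1,1,1,1,1).

The boundary map ∂_2: C_2 → C_1 sends each 2-simplex [p,q,r] to [q,r] − [p,r] + [p,q]. For instance
  ∂beg = eg − bg + be,
  ∂bhj = hj − bj + bh.
The resulting 16×6 matrix has rank 5, and its Smith normal form has invariant factors (1,1,1,1,1).

Boundary ∂_3: C_3 → C_2 sends each 3-simplex σ to the alternating sum Σ_i (−1)^i (σ with its i-th vertex removed). For instance
  ∂bdeg = deg − beg + bdg − bde.
This gives a 6×1 integer matrix of rank 1; reducing to Smith normal form yields diagonal entries (1).

Computing H_k = (kernel of ∂_k) / (image of ∂_{k+1}):

  H_0: rank C_0 − rank ∂_1 = 10 − 9 = 1, and the invariant factors of ∂_1 are all 1, so H_0 = Z.
  H_1: rank ker ∂_1 − rank ∂_2 = (16 − 9) − 5 = 2, and the invariant factors of ∂_2 are all 1, so H_1 = Z^2.
  H_2: rank ker ∂_2 − rank ∂_3 = (6 − 5) − 1 = 0, and the invariant factors of ∂_3 are all 1, so H_2 = 0.
  H_3: rank ker ∂_3 − rank ∂_4 = (1 − 1) − 0 = 0, and there is no ∂_4, so H_3 = 0.

H_0 ≅ Z,  H_1 ≅ Z^2,  H_2 = 0,  H_3 = 0.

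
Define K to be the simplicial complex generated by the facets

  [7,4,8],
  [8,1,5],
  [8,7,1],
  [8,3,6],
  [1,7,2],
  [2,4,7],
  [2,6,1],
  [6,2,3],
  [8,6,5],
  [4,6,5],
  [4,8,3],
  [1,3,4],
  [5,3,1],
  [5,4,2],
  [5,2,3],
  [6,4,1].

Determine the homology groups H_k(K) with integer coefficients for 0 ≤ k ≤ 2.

H_0 ≅ Z,  H_1 ≅ Z^2,  H_2 ≅ Z.

Take the total order 1 < 2 < 3 < 4 < 5 < 6 < 7 < 8 on the vertex set. Then K (dimension 2) consists of the simplices:

  0-simplices (8): [1], [2], [3], [4], [5], [6], [7], [8]
  1-simplices (24): (24 of them)
  2-simplices (16): [1,2,6], [1,2,7], [1,3,4], [1,3,5], [1,4,6], [1,5,8], [1,7,8], [2,3,5], [2,3,6], [2,4,5], [2,4,7], [3,4,8], [3,6,8], [4,5,6], [4,7,8], [5,6,8]

so the chain groups are C_0 ≅ Z^8, C_1 ≅ Z^24, C_2 ≅ Z^16.

∂_1: C_1 → C_0 is given by ∂[p,q] = [q] − [p]. For instance
  ∂[5,8] = [8] − [5].
The resulting 8×24 matrix has rank 7, and its Smith normal form has invariant factors (1,1,1,1,1,1,1).

The boundary map ∂_2: C_2 → C_1 acts by ∂[p,q,r] = [q,r] − [p,r] + [p,q]. For instance
  ∂[2,3,6] = [3,6] − [2,6] + [2,3],
  ∂[1,3,5] = [3,5] − [1,5] + [1,3].
The 24×16 boundary matrix has rank 15 and Smith normal form diag(1,1,1,1,1,1,1,1,1,1,1,1,1,1,1).

From H_k ≅ ker(∂_k) / im(∂_{k+1}) we obtain:

  H_0: rank C_0 − rank ∂_1 = 8 − 7 = 1, and the invariant factors of ∂_1 are all 1, so H_0 ≅ Z.
  H_1: rank ker ∂_1 − rank ∂_2 = (24 − 7) − 15 = 2, and the invariant factors of ∂_2 are all 1, so H_1 ≅ Z^2.
  H_2: rank ker ∂_2 − rank ∂_3 = (16 − 15) − 0 = 1, and there is no ∂_3, so H_2 ≅ Z.

As a check, the Euler characteristic is 8 − 24 + 16 = 0, which agrees with 1 − 2 + 1 = 0.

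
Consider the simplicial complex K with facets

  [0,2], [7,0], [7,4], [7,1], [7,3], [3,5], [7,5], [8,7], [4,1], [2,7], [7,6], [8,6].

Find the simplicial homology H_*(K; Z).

Fix the vertex order 0 < 1 < 2 < 3 < 4 < 5 < 6 < 7 < 8 and write every simplex with vertices in increasing order. Then dim K = 1 and the simplices of K are:

  0-simplices (9): [0], [1], [2], [3], [4], [5], [6], [7], [8]
  1-simplices (12): [0,2], [0,7], [1,4], [1,7], [2,7], [3,5], [3,7], [4,7], [5,7], [6,7], [6,8], [7,8]

so the chain groups are C_0 ≅ Z^9, C_1 ≅ Z^12.

The boundary map ∂_1: C_1 → C_0 sends each edge [p,q] (with p < q) to q − p. For instance
  ∂[4,7] = [7] − [4].
The 9×12 boundary matrix has rank 8 and Smith normal form diag(1,1,1,1,1,1,1,1).

Now H_k = ker ∂_k / im ∂_{k+1}, so:

  H_0: rank C_0 − rank ∂_1 = 9 − 8 = 1, and the invariant factors of ∂_1 are all 1, so H_0 ≅ Z.
  H_1: rank ker ∂_1 − rank ∂_2 = (12 − 8) − 0 = 4, and there is no ∂_2, so H_1 ≅ Z^4.

(K is a triangulation of a wedge of 4 circles.)

H_0 ≅ Z,  H_1 ≅ Z^4.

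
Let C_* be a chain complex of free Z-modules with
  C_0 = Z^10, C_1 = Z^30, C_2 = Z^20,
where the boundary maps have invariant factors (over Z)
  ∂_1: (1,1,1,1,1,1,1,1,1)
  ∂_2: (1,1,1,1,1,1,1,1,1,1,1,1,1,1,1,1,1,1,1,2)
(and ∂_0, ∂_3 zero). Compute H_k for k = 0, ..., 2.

H_0: b_0 = 10 − 0 − 9 = 1; torsion from ∂_1 factors > 1: none. So H_0 ≅ Z.
H_1: b_1 = 30 − 9 − 20 = 1; torsion from ∂_2 factors > 1: [2]. So H_1 ≅ Z ⊕ Z/2Z.
H_2: b_2 = 20 − 20 − 0 = 0; torsion from ∂_3 factors > 1: none. So H_2 ≅ 0.

H_0 ≅ Z,  H_1 ≅ Z ⊕ Z/2Z,  H_2 = 0.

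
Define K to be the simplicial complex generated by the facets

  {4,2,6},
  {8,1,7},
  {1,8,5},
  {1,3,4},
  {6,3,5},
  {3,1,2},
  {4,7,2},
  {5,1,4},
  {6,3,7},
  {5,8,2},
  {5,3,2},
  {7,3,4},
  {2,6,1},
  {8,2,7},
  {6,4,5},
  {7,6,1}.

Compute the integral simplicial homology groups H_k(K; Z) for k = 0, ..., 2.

We work with the vertex ordering 1 < 2 < 3 < 4 < 5 < 6 < 7 < 8. The simplices of K, each written with vertices in increasing order, are:

  0-simplices (8): [1], [2], [3], [4], [5], [6], [7], [8]
  1-simplices (24): (24 of them)
  2-simplices (16): [1,2,3], [1,2,6], [1,3,4], [1,4,5], [1,5,8], [1,6,7], [1,7,8], [2,3,5], [2,4,6], [2,4,7], [2,5,8], [2,7,8], [3,4,7], [3,5,6], [3,6,7], [4,5,6]

Hence C_0 ≅ Z^8, C_1 ≅ Z^24, C_2 ≅ Z^16.

∂_1: C_1 → C_0 sends each edge [p,q] (with p < q) to q − p.
The resulting 8×24 matrix has rank 7, and its Smith normal form has invariant factors (1,1,1,1,1,1,1).

Boundary ∂_2: C_2 → C_1 maps a triangle to the signed sum of its edges. For instance
  ∂[3,6,7] = [6,7] − [3,7] + [3,6],
  ∂[1,4,5] = [4,5] − [1,5] + [1,4].
The 24×16 boundary matrix has rank 15 and Smith normal form diag(1,1,1,1,1,1,1,1,1,1,1,1,1,1,1).

Now H_k = ker ∂_k / im ∂_{k+1}, so:

  H_0: rank C_0 − rank ∂_1 = 8 − 7 = 1, and the invariant factors of ∂_1 are all 1, so H_0 = Z.
  H_1: rank ker ∂_1 − rank ∂_2 = (24 − 7) − 15 = 2, and the invariant factors of ∂_2 are all 1, so H_1 = Z^2.
  H_2: rank ker ∂_2 − rank ∂_3 = (16 − 15) − 0 = 1, and there is no ∂_3, so H_2 = Z.

H_0 ≅ Z,  H_1 ≅ Z^2,  H_2 ≅ Z.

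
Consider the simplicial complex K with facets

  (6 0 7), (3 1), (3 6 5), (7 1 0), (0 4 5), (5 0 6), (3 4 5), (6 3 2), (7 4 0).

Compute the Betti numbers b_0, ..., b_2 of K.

b_0 = 1, b_1 = 1, b_2 = 0.

Order the vertices as 0 < 1 < 2 < 3 < 4 < 5 < 6 < 7. Listing each simplex with vertices in this order, K has dimension 2 with simplices:

  0-simplices (8): [0], [1], [2], [3], [4], [5], [6], [7]
  1-simplices (16): [0,1], [0,4], [0,5], [0,6], [0,7], [1,3], [1,7], [2,3], [2,6], [3,4], [3,5], [3,6], [4,5], [4,7], [5,6], [6,7]
  2-simplices (8): [0,1,7], [0,4,5], [0,4,7], [0,5,6], [0,6,7], [2,3,6], [3,4,5], [3,5,6]

so the chain groups are C_0 ≅ Z^8, C_1 ≅ Z^16, C_2 ≅ Z^8.

The boundary map ∂_1: C_1 → C_0 is given by ∂[p,q] = [q] − [p]. For instance
  ∂[0,7] = [7] − [0].
The 8×16 boundary matrix has rank 7 and Smith normal form diag(1,1,1,1,1,1,1).

The boundary map ∂_2: C_2 → C_1 maps a triangle to the signed sum of its edges. For instance
  ∂[3,4,5] = [4,5] − [3,5] + [3,4],
  ∂[0,6,7] = [6,7] − [0,7] + [0,6].
The resulting 16×8 matrix has rank 8, and its Smith normal form has invariant factors (1,1,1,1,1,1,1,1).

From H_k ≅ ker(∂_k) / im(∂_{k+1}) we obtain:

  H_0: rank C_0 − rank ∂_1 = 8 − 7 = 1, and the invariant factors of ∂_1 are all 1, so H_0 = Z.
  H_1: rank ker ∂_1 − rank ∂_2 = (16 − 7) − 8 = 1, and the invariant factors of ∂_2 are all 1, so H_1 = Z.
  H_2: rank ker ∂_2 − rank ∂_3 = (8 − 8) − 0 = 0, and there is no ∂_3, so H_2 = 0.

Hence the Betti numbers are b_0 = 1, b_1 = 1, b_2 = 0.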